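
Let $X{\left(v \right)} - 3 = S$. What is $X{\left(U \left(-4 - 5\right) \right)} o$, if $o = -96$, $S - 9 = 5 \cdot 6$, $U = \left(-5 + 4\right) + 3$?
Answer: $-4032$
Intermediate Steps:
$U = 2$ ($U = -1 + 3 = 2$)
$S = 39$ ($S = 9 + 5 \cdot 6 = 9 + 30 = 39$)
$X{\left(v \right)} = 42$ ($X{\left(v \right)} = 3 + 39 = 42$)
$X{\left(U \left(-4 - 5\right) \right)} o = 42 \left(-96\right) = -4032$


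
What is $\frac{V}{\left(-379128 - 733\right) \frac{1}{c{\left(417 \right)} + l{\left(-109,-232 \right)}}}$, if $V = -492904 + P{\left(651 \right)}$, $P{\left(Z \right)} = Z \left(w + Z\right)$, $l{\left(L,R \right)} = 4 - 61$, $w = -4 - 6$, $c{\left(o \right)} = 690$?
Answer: $\frac{47863029}{379861} \approx 126.0$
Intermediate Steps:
$w = -10$
$l{\left(L,R \right)} = -57$ ($l{\left(L,R \right)} = 4 - 61 = -57$)
$P{\left(Z \right)} = Z \left(-10 + Z\right)$
$V = -75613$ ($V = -492904 + 651 \left(-10 + 651\right) = -492904 + 651 \cdot 641 = -492904 + 417291 = -75613$)
$\frac{V}{\left(-379128 - 733\right) \frac{1}{c{\left(417 \right)} + l{\left(-109,-232 \right)}}} = - \frac{75613}{\left(-379128 - 733\right) \frac{1}{690 - 57}} = - \frac{75613}{\left(-379861\right) \frac{1}{633}} = - \frac{75613}{- \frac{379861}{633}} = \left(-75613\right) \left(- \frac{633}{379861}\right) = \frac{47863029}{379861}$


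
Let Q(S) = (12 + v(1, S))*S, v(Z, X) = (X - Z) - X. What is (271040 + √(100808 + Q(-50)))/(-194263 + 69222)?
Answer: -38720/17863 - √100258/125041 ≈ -2.1701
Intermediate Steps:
v(Z, X) = -Z
Q(S) = 11*S (Q(S) = (12 - 1*1)*S = (12 - 1)*S = 11*S)
(271040 + √(100808 + Q(-50)))/(-194263 + 69222) = (271040 + √(100808 + 11*(-50)))/(-194263 + 69222) = (271040 + √(100808 - 550))/(-125041) = (271040 + √100258)*(-1/125041) = -38720/17863 - √100258/125041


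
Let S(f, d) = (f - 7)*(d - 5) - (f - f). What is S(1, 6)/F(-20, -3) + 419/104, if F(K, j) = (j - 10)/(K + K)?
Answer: -1501/104 ≈ -14.433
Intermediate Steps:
F(K, j) = (-10 + j)/(2*K) (F(K, j) = (-10 + j)/((2*K)) = (-10 + j)*(1/(2*K)) = (-10 + j)/(2*K))
S(f, d) = (-7 + f)*(-5 + d) (S(f, d) = (-7 + f)*(-5 + d) - 1*0 = (-7 + f)*(-5 + d) + 0 = (-7 + f)*(-5 + d))
S(1, 6)/F(-20, -3) + 419/104 = (35 - 7*6 - 5*1 + 6*1)/(((1/2)*(-10 - 3)/(-20))) + 419/104 = (35 - 42 - 5 + 6)/(((1/2)*(-1/20)*(-13))) + 419*(1/104) = -6/13/40 + 419/104 = -6*40/13 + 419/104 = -240/13 + 419/104 = -1501/104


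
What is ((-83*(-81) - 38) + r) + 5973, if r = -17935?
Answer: -5277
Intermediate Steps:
((-83*(-81) - 38) + r) + 5973 = ((-83*(-81) - 38) - 17935) + 5973 = ((6723 - 38) - 17935) + 5973 = (6685 - 17935) + 5973 = -11250 + 5973 = -5277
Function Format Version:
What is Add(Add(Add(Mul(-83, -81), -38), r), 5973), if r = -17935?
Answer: -5277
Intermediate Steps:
Add(Add(Add(Mul(-83, -81), -38), r), 5973) = Add(Add(Add(Mul(-83, -81), -38), -17935), 5973) = Add(Add(Add(6723, -38), -17935), 5973) = Add(Add(6685, -17935), 5973) = Add(-11250, 5973) = -5277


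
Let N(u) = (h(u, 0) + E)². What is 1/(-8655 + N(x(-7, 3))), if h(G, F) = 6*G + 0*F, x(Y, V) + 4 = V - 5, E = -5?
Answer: -1/6974 ≈ -0.00014339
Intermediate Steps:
x(Y, V) = -9 + V (x(Y, V) = -4 + (V - 5) = -4 + (-5 + V) = -9 + V)
h(G, F) = 6*G (h(G, F) = 6*G + 0 = 6*G)
N(u) = (-5 + 6*u)² (N(u) = (6*u - 5)² = (-5 + 6*u)²)
1/(-8655 + N(x(-7, 3))) = 1/(-8655 + (-5 + 6*(-9 + 3))²) = 1/(-8655 + (-5 + 6*(-6))²) = 1/(-8655 + (-5 - 36)²) = 1/(-8655 + (-41)²) = 1/(-8655 + 1681) = 1/(-6974) = -1/6974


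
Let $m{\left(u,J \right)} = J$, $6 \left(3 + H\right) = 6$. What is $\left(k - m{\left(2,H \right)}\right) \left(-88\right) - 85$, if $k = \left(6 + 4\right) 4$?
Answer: $-3781$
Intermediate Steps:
$H = -2$ ($H = -3 + \frac{1}{6} \cdot 6 = -3 + 1 = -2$)
$k = 40$ ($k = 10 \cdot 4 = 40$)
$\left(k - m{\left(2,H \right)}\right) \left(-88\right) - 85 = \left(40 - -2\right) \left(-88\right) - 85 = \left(40 + 2\right) \left(-88\right) - 85 = 42 \left(-88\right) - 85 = -3696 - 85 = -3781$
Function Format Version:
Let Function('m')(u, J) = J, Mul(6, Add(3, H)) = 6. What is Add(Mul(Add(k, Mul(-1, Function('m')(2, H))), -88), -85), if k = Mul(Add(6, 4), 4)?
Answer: -3781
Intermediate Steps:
H = -2 (H = Add(-3, Mul(Rational(1, 6), 6)) = Add(-3, 1) = -2)
k = 40 (k = Mul(10, 4) = 40)
Add(Mul(Add(k, Mul(-1, Function('m')(2, H))), -88), -85) = Add(Mul(Add(40, Mul(-1, -2)), -88), -85) = Add(Mul(Add(40, 2), -88), -85) = Add(Mul(42, -88), -85) = Add(-3696, -85) = -3781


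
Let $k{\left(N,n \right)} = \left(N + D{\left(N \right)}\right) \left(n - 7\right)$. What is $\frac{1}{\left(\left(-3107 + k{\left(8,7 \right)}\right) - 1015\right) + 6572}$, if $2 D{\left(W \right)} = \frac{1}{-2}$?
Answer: $\frac{1}{2450} \approx 0.00040816$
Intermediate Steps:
$D{\left(W \right)} = - \frac{1}{4}$ ($D{\left(W \right)} = \frac{1}{2 \left(-2\right)} = \frac{1}{2} \left(- \frac{1}{2}\right) = - \frac{1}{4}$)
$k{\left(N,n \right)} = \left(-7 + n\right) \left(- \frac{1}{4} + N\right)$ ($k{\left(N,n \right)} = \left(N - \frac{1}{4}\right) \left(n - 7\right) = \left(- \frac{1}{4} + N\right) \left(-7 + n\right) = \left(-7 + n\right) \left(- \frac{1}{4} + N\right)$)
$\frac{1}{\left(\left(-3107 + k{\left(8,7 \right)}\right) - 1015\right) + 6572} = \frac{1}{\left(\left(-3107 + \left(\frac{7}{4} - 56 - \frac{7}{4} + 8 \cdot 7\right)\right) - 1015\right) + 6572} = \frac{1}{\left(\left(-3107 + \left(\frac{7}{4} - 56 - \frac{7}{4} + 56\right)\right) - 1015\right) + 6572} = \frac{1}{\left(\left(-3107 + 0\right) - 1015\right) + 6572} = \frac{1}{\left(-3107 - 1015\right) + 6572} = \frac{1}{-4122 + 6572} = \frac{1}{2450}$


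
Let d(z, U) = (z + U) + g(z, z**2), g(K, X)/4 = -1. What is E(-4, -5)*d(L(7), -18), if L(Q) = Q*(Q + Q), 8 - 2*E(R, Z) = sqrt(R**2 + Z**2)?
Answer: 304 - 38*sqrt(41) ≈ 60.681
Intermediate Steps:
g(K, X) = -4 (g(K, X) = 4*(-1) = -4)
E(R, Z) = 4 - sqrt(R**2 + Z**2)/2
L(Q) = 2*Q**2 (L(Q) = Q*(2*Q) = 2*Q**2)
d(z, U) = -4 + U + z (d(z, U) = (z + U) - 4 = (U + z) - 4 = -4 + U + z)
E(-4, -5)*d(L(7), -18) = (4 - sqrt((-4)**2 + (-5)**2)/2)*(-4 - 18 + 2*7**2) = (4 - sqrt(16 + 25)/2)*(-4 - 18 + 2*49) = (4 - sqrt(41)/2)*(-4 - 18 + 98) = (4 - sqrt(41)/2)*76 = 304 - 38*sqrt(41)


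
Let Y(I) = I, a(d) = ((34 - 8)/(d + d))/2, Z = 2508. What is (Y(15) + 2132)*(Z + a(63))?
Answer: 678497087/126 ≈ 5.3849e+6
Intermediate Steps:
a(d) = 13/(2*d) (a(d) = (26/((2*d)))*(½) = (26*(1/(2*d)))*(½) = (13/d)*(½) = 13/(2*d))
(Y(15) + 2132)*(Z + a(63)) = (15 + 2132)*(2508 + (13/2)/63) = 2147*(2508 + (13/2)*(1/63)) = 2147*(2508 + 13/126) = 2147*(316021/126) = 678497087/126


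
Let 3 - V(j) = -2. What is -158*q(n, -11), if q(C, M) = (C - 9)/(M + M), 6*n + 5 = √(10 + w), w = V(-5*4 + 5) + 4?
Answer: -4661/66 + 79*√19/66 ≈ -65.404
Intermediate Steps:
V(j) = 5 (V(j) = 3 - 1*(-2) = 3 + 2 = 5)
w = 9 (w = 5 + 4 = 9)
n = -⅚ + √19/6 (n = -⅚ + √(10 + 9)/6 = -⅚ + √19/6 ≈ -0.10685)
q(C, M) = (-9 + C)/(2*M) (q(C, M) = (-9 + C)/((2*M)) = (-9 + C)*(1/(2*M)) = (-9 + C)/(2*M))
-158*q(n, -11) = -79*(-9 + (-⅚ + √19/6))/(-11) = -79*(-1)*(-59/6 + √19/6)/11 = -158*(59/132 - √19/132) = -4661/66 + 79*√19/66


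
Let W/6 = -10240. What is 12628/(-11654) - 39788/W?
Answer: -39021871/89502720 ≈ -0.43599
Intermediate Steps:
W = -61440 (W = 6*(-10240) = -61440)
12628/(-11654) - 39788/W = 12628/(-11654) - 39788/(-61440) = 12628*(-1/11654) - 39788*(-1/61440) = -6314/5827 + 9947/15360 = -39021871/89502720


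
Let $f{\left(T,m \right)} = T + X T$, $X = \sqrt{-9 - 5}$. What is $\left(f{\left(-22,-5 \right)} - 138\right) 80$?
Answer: $-12800 - 1760 i \sqrt{14} \approx -12800.0 - 6585.3 i$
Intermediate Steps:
$X = i \sqrt{14}$ ($X = \sqrt{-14} = i \sqrt{14} \approx 3.7417 i$)
$f{\left(T,m \right)} = T + i T \sqrt{14}$ ($f{\left(T,m \right)} = T + i \sqrt{14} T = T + i T \sqrt{14}$)
$\left(f{\left(-22,-5 \right)} - 138\right) 80 = \left(- 22 \left(1 + i \sqrt{14}\right) - 138\right) 80 = \left(\left(-22 - 22 i \sqrt{14}\right) - 138\right) 80 = \left(-160 - 22 i \sqrt{14}\right) 80 = -12800 - 1760 i \sqrt{14}$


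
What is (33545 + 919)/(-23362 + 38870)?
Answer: 8616/3877 ≈ 2.2223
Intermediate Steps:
(33545 + 919)/(-23362 + 38870) = 34464/15508 = 34464*(1/15508) = 8616/3877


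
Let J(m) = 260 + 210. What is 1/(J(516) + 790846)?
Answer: 1/791316 ≈ 1.2637e-6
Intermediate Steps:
J(m) = 470
1/(J(516) + 790846) = 1/(470 + 790846) = 1/791316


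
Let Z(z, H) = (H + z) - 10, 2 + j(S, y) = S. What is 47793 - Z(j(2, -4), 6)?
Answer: 47797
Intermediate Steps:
j(S, y) = -2 + S
Z(z, H) = -10 + H + z
47793 - Z(j(2, -4), 6) = 47793 - (-10 + 6 + (-2 + 2)) = 47793 - (-10 + 6 + 0) = 47793 - 1*(-4) = 47793 + 4 = 47797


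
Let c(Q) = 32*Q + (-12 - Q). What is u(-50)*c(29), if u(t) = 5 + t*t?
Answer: 2221935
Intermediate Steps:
c(Q) = -12 + 31*Q
u(t) = 5 + t**2
u(-50)*c(29) = (5 + (-50)**2)*(-12 + 31*29) = (5 + 2500)*(-12 + 899) = 2505*887 = 2221935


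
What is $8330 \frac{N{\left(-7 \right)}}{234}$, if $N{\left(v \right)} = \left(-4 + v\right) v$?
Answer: $\frac{320705}{117} \approx 2741.1$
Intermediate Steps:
$N{\left(v \right)} = v \left(-4 + v\right)$
$8330 \frac{N{\left(-7 \right)}}{234} = 8330 \frac{\left(-7\right) \left(-4 - 7\right)}{234} = 8330 \left(-7\right) \left(-11\right) \frac{1}{234} = 8330 \cdot 77 \cdot \frac{1}{234} = 8330 \cdot \frac{77}{234} = \frac{320705}{117}$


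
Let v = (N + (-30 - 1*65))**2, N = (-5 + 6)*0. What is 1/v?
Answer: 1/9025 ≈ 0.00011080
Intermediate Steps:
N = 0 (N = 1*0 = 0)
v = 9025 (v = (0 + (-30 - 1*65))**2 = (0 + (-30 - 65))**2 = (0 - 95)**2 = (-95)**2 = 9025)
1/v = 1/9025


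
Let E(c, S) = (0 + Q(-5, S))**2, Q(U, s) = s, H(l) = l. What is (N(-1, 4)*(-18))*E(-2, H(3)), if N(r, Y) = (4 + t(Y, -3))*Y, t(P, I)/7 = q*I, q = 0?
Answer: -2592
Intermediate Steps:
t(P, I) = 0 (t(P, I) = 7*(0*I) = 7*0 = 0)
N(r, Y) = 4*Y (N(r, Y) = (4 + 0)*Y = 4*Y)
E(c, S) = S**2 (E(c, S) = (0 + S)**2 = S**2)
(N(-1, 4)*(-18))*E(-2, H(3)) = ((4*4)*(-18))*3**2 = (16*(-18))*9 = -288*9 = -2592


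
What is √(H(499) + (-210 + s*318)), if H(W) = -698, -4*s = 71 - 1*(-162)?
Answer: I*√77726/2 ≈ 139.4*I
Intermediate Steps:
s = -233/4 (s = -(71 - 1*(-162))/4 = -(71 + 162)/4 = -¼*233 = -233/4 ≈ -58.250)
√(H(499) + (-210 + s*318)) = √(-698 + (-210 - 233/4*318)) = √(-698 + (-210 - 37047/2)) = √(-698 - 37467/2) = √(-38863/2) = I*√77726/2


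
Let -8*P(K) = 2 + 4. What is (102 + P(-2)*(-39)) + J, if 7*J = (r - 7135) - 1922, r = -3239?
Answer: -45509/28 ≈ -1625.3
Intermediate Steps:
P(K) = -3/4 (P(K) = -(2 + 4)/8 = -1/8*6 = -3/4)
J = -12296/7 (J = ((-3239 - 7135) - 1922)/7 = (-10374 - 1922)/7 = (1/7)*(-12296) = -12296/7 ≈ -1756.6)
(102 + P(-2)*(-39)) + J = (102 - 3/4*(-39)) - 12296/7 = (102 + 117/4) - 12296/7 = 525/4 - 12296/7 = -45509/28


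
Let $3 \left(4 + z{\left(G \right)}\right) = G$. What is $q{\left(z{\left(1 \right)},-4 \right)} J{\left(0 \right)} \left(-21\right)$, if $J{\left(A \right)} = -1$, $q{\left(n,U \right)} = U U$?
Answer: $336$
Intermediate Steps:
$z{\left(G \right)} = -4 + \frac{G}{3}$
$q{\left(n,U \right)} = U^{2}$
$q{\left(z{\left(1 \right)},-4 \right)} J{\left(0 \right)} \left(-21\right) = \left(-4\right)^{2} \left(-1\right) \left(-21\right) = 16 \left(-1\right) \left(-21\right) = \left(-16\right) \left(-21\right) = 336$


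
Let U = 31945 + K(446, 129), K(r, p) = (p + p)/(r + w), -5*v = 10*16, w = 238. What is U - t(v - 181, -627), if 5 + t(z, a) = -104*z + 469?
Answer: 1063549/114 ≈ 9329.4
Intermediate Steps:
v = -32 (v = -2*16 = -⅕*160 = -32)
K(r, p) = 2*p/(238 + r) (K(r, p) = (p + p)/(r + 238) = (2*p)/(238 + r) = 2*p/(238 + r))
U = 3641773/114 (U = 31945 + 2*129/(238 + 446) = 31945 + 2*129/684 = 31945 + 2*129*(1/684) = 31945 + 43/114 = 3641773/114 ≈ 31945.)
t(z, a) = 464 - 104*z (t(z, a) = -5 + (-104*z + 469) = -5 + (469 - 104*z) = 464 - 104*z)
U - t(v - 181, -627) = 3641773/114 - (464 - 104*(-32 - 181)) = 3641773/114 - (464 - 104*(-213)) = 3641773/114 - (464 + 22152) = 3641773/114 - 1*22616 = 3641773/114 - 22616 = 1063549/114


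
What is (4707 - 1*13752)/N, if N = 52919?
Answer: -9045/52919 ≈ -0.17092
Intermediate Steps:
(4707 - 1*13752)/N = (4707 - 1*13752)/52919 = (4707 - 13752)*(1/52919) = -9045*1/52919 = -9045/52919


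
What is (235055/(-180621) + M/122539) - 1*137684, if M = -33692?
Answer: -3047410931226173/22133116719 ≈ -1.3769e+5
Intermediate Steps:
(235055/(-180621) + M/122539) - 1*137684 = (235055/(-180621) - 33692/122539) - 1*137684 = (235055*(-1/180621) - 33692*1/122539) - 137684 = (-235055/180621 - 33692/122539) - 137684 = -34888887377/22133116719 - 137684 = -3047410931226173/22133116719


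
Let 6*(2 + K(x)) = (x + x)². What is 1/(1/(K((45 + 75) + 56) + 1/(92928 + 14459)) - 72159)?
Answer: -6652195105/480015746259534 ≈ -1.3858e-5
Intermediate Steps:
K(x) = -2 + 2*x²/3 (K(x) = -2 + (x + x)²/6 = -2 + (2*x)²/6 = -2 + (4*x²)/6 = -2 + 2*x²/3)
1/(1/(K((45 + 75) + 56) + 1/(92928 + 14459)) - 72159) = 1/(1/((-2 + 2*((45 + 75) + 56)²/3) + 1/(92928 + 14459)) - 72159) = 1/(1/((-2 + 2*(120 + 56)²/3) + 1/107387) - 72159) = 1/(1/((-2 + (⅔)*176²) + 1/107387) - 72159) = 1/(1/((-2 + (⅔)*30976) + 1/107387) - 72159) = 1/(1/((-2 + 61952/3) + 1/107387) - 72159) = 1/(1/(61946/3 + 1/107387) - 72159) = 1/(1/(6652195105/322161) - 72159) = 1/(322161/6652195105 - 72159) = 1/(-480015746259534/6652195105) = -6652195105/480015746259534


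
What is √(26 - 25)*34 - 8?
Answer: 26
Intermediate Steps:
√(26 - 25)*34 - 8 = √1*34 - 8 = 1*34 - 8 = 34 - 8 = 26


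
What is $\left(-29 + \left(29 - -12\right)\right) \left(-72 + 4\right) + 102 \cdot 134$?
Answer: $12852$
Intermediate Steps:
$\left(-29 + \left(29 - -12\right)\right) \left(-72 + 4\right) + 102 \cdot 134 = \left(-29 + \left(29 + 12\right)\right) \left(-68\right) + 13668 = \left(-29 + 41\right) \left(-68\right) + 13668 = 12 \left(-68\right) + 13668 = -816 + 13668 = 12852$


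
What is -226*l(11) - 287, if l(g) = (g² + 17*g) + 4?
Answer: -70799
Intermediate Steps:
l(g) = 4 + g² + 17*g
-226*l(11) - 287 = -226*(4 + 11² + 17*11) - 287 = -226*(4 + 121 + 187) - 287 = -226*312 - 287 = -70512 - 287 = -70799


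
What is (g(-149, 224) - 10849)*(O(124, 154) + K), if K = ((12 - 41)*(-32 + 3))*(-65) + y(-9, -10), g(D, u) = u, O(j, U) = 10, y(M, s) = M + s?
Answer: 580911250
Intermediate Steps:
K = -54684 (K = ((12 - 41)*(-32 + 3))*(-65) + (-9 - 10) = -29*(-29)*(-65) - 19 = 841*(-65) - 19 = -54665 - 19 = -54684)
(g(-149, 224) - 10849)*(O(124, 154) + K) = (224 - 10849)*(10 - 54684) = -10625*(-54674) = 580911250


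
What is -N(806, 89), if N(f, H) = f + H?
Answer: -895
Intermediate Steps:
N(f, H) = H + f
-N(806, 89) = -(89 + 806) = -1*895 = -895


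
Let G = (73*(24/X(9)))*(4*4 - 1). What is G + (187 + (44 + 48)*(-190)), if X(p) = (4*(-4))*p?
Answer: -34951/2 ≈ -17476.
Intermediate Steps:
X(p) = -16*p
G = -365/2 (G = (73*(24/((-16*9))))*(4*4 - 1) = (73*(24/(-144)))*(16 - 1) = (73*(24*(-1/144)))*15 = (73*(-1/6))*15 = -73/6*15 = -365/2 ≈ -182.50)
G + (187 + (44 + 48)*(-190)) = -365/2 + (187 + (44 + 48)*(-190)) = -365/2 + (187 + 92*(-190)) = -365/2 + (187 - 17480) = -365/2 - 17293 = -34951/2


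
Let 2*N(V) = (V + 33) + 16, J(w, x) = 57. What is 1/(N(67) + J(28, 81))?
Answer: 1/115 ≈ 0.0086956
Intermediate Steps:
N(V) = 49/2 + V/2 (N(V) = ((V + 33) + 16)/2 = ((33 + V) + 16)/2 = (49 + V)/2 = 49/2 + V/2)
1/(N(67) + J(28, 81)) = 1/((49/2 + (½)*67) + 57) = 1/((49/2 + 67/2) + 57) = 1/(58 + 57) = 1/115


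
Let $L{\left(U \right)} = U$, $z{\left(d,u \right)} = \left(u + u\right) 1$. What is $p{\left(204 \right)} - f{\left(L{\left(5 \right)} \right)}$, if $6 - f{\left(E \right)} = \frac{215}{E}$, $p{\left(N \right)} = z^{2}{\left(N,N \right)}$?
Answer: $166501$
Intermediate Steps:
$z{\left(d,u \right)} = 2 u$ ($z{\left(d,u \right)} = 2 u 1 = 2 u$)
$p{\left(N \right)} = 4 N^{2}$ ($p{\left(N \right)} = \left(2 N\right)^{2} = 4 N^{2}$)
$f{\left(E \right)} = 6 - \frac{215}{E}$
$p{\left(204 \right)} - f{\left(L{\left(5 \right)} \right)} = 4 \cdot 204^{2} - \left(6 - \frac{215}{5}\right) = 4 \cdot 41616 - \left(6 - 43\right) = 166464 - \left(6 - 43\right) = 166464 - -37 = 166464 + 37 = 166501$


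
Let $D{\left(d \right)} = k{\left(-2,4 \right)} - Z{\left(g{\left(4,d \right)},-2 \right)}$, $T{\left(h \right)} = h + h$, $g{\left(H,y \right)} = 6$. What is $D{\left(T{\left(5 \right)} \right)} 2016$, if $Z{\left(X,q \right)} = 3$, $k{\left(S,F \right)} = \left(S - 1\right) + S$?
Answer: $-16128$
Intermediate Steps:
$k{\left(S,F \right)} = -1 + 2 S$ ($k{\left(S,F \right)} = \left(-1 + S\right) + S = -1 + 2 S$)
$T{\left(h \right)} = 2 h$
$D{\left(d \right)} = -8$ ($D{\left(d \right)} = \left(-1 + 2 \left(-2\right)\right) - 3 = \left(-1 - 4\right) - 3 = -5 - 3 = -8$)
$D{\left(T{\left(5 \right)} \right)} 2016 = \left(-8\right) 2016 = -16128$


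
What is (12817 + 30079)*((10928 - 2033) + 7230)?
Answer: 691698000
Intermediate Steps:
(12817 + 30079)*((10928 - 2033) + 7230) = 42896*(8895 + 7230) = 42896*16125 = 691698000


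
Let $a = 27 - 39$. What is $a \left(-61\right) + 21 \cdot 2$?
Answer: $774$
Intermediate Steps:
$a = -12$
$a \left(-61\right) + 21 \cdot 2 = \left(-12\right) \left(-61\right) + 21 \cdot 2 = 732 + 42 = 774$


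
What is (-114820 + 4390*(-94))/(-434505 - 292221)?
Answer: 263740/363363 ≈ 0.72583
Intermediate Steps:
(-114820 + 4390*(-94))/(-434505 - 292221) = (-114820 - 412660)/(-726726) = -527480*(-1/726726) = 263740/363363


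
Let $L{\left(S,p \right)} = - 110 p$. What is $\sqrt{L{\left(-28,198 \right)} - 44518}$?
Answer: $i \sqrt{66298} \approx 257.48 i$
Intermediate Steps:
$\sqrt{L{\left(-28,198 \right)} - 44518} = \sqrt{\left(-110\right) 198 - 44518} = \sqrt{-21780 - 44518} = \sqrt{-66298} = i \sqrt{66298}$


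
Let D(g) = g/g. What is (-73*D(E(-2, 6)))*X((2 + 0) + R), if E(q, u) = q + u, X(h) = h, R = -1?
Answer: -73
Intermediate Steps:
D(g) = 1
(-73*D(E(-2, 6)))*X((2 + 0) + R) = (-73*1)*((2 + 0) - 1) = -73*(2 - 1) = -73*1 = -73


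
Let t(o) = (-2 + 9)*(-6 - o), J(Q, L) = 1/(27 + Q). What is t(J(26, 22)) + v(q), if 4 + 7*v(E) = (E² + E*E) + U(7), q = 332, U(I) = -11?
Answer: 11667318/371 ≈ 31448.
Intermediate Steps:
t(o) = -42 - 7*o (t(o) = 7*(-6 - o) = -42 - 7*o)
v(E) = -15/7 + 2*E²/7 (v(E) = -4/7 + ((E² + E*E) - 11)/7 = -4/7 + ((E² + E²) - 11)/7 = -4/7 + (2*E² - 11)/7 = -4/7 + (-11 + 2*E²)/7 = -4/7 + (-11/7 + 2*E²/7) = -15/7 + 2*E²/7)
t(J(26, 22)) + v(q) = (-42 - 7/(27 + 26)) + (-15/7 + (2/7)*332²) = (-42 - 7/53) + (-15/7 + (2/7)*110224) = (-42 - 7*1/53) + (-15/7 + 220448/7) = (-42 - 7/53) + 220433/7 = -2233/53 + 220433/7 = 11667318/371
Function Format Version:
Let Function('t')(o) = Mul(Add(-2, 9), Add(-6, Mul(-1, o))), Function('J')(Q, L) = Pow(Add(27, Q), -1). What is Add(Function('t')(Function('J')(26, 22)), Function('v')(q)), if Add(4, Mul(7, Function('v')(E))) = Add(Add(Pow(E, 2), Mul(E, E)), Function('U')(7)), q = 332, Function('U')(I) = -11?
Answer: Rational(11667318, 371) ≈ 31448.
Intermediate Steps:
Function('t')(o) = Add(-42, Mul(-7, o)) (Function('t')(o) = Mul(7, Add(-6, Mul(-1, o))) = Add(-42, Mul(-7, o)))
Function('v')(E) = Add(Rational(-15, 7), Mul(Rational(2, 7), Pow(E, 2))) (Function('v')(E) = Add(Rational(-4, 7), Mul(Rational(1, 7), Add(Add(Pow(E, 2), Mul(E, E)), -11))) = Add(Rational(-4, 7), Mul(Rational(1, 7), Add(Add(Pow(E, 2), Pow(E, 2)), -11))) = Add(Rational(-4, 7), Mul(Rational(1, 7), Add(Mul(2, Pow(E, 2)), -11))) = Add(Rational(-4, 7), Mul(Rational(1, 7), Add(-11, Mul(2, Pow(E, 2))))) = Add(Rational(-4, 7), Add(Rational(-11, 7), Mul(Rational(2, 7), Pow(E, 2)))) = Add(Rational(-15, 7), Mul(Rational(2, 7), Pow(E, 2))))
Add(Function('t')(Function('J')(26, 22)), Function('v')(q)) = Add(Add(-42, Mul(-7, Pow(Add(27, 26), -1))), Add(Rational(-15, 7), Mul(Rational(2, 7), Pow(332, 2)))) = Add(Add(-42, Mul(-7, Pow(53, -1))), Add(Rational(-15, 7), Mul(Rational(2, 7), 110224))) = Add(Add(-42, Mul(-7, Rational(1, 53))), Add(Rational(-15, 7), Rational(220448, 7))) = Add(Add(-42, Rational(-7, 53)), Rational(220433, 7)) = Add(Rational(-2233, 53), Rational(220433, 7)) = Rational(11667318, 371)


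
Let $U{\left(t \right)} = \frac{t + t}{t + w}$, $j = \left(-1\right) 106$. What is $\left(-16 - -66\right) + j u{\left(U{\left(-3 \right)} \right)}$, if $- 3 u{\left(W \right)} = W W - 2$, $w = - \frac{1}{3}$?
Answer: $\frac{7036}{75} \approx 93.813$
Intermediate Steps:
$w = - \frac{1}{3}$ ($w = \left(-1\right) \frac{1}{3} = - \frac{1}{3} \approx -0.33333$)
$j = -106$
$U{\left(t \right)} = \frac{2 t}{- \frac{1}{3} + t}$ ($U{\left(t \right)} = \frac{t + t}{t - \frac{1}{3}} = \frac{2 t}{- \frac{1}{3} + t}$)
$u{\left(W \right)} = \frac{2}{3} - \frac{W^{2}}{3}$ ($u{\left(W \right)} = - \frac{W W - 2}{3} = - \frac{W^{2} - 2}{3} = - \frac{-2 + W^{2}}{3} = \frac{2}{3} - \frac{W^{2}}{3}$)
$\left(-16 - -66\right) + j u{\left(U{\left(-3 \right)} \right)} = \left(-16 - -66\right) - 106 \left(\frac{2}{3} - \frac{\left(6 \left(-3\right) \frac{1}{-1 + 3 \left(-3\right)}\right)^{2}}{3}\right) = \left(-16 + 66\right) - 106 \left(\frac{2}{3} - \frac{\left(6 \left(-3\right) \frac{1}{-1 - 9}\right)^{2}}{3}\right) = 50 - 106 \left(\frac{2}{3} - \frac{\left(6 \left(-3\right) \frac{1}{-10}\right)^{2}}{3}\right) = 50 - 106 \left(\frac{2}{3} - \frac{\left(6 \left(-3\right) \left(- \frac{1}{10}\right)\right)^{2}}{3}\right) = 50 - 106 \left(\frac{2}{3} - \frac{\left(\frac{9}{5}\right)^{2}}{3}\right) = 50 - 106 \left(\frac{2}{3} - \frac{27}{25}\right) = 50 - - \frac{3286}{75} = 50 + \frac{3286}{75} = \frac{7036}{75}$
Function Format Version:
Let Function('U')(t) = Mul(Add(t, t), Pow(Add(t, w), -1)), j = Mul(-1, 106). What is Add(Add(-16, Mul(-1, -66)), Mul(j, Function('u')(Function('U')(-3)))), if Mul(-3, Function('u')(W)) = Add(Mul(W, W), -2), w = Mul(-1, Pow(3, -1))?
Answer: Rational(7036, 75) ≈ 93.813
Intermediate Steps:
w = Rational(-1, 3) (w = Mul(-1, Rational(1, 3)) = Rational(-1, 3) ≈ -0.33333)
j = -106
Function('U')(t) = Mul(2, t, Pow(Add(Rational(-1, 3), t), -1)) (Function('U')(t) = Mul(Add(t, t), Pow(Add(t, Rational(-1, 3)), -1)) = Mul(Mul(2, t), Pow(Add(Rational(-1, 3), t), -1)) = Mul(2, t, Pow(Add(Rational(-1, 3), t), -1)))
Function('u')(W) = Add(Rational(2, 3), Mul(Rational(-1, 3), Pow(W, 2))) (Function('u')(W) = Mul(Rational(-1, 3), Add(Mul(W, W), -2)) = Mul(Rational(-1, 3), Add(Pow(W, 2), -2)) = Mul(Rational(-1, 3), Add(-2, Pow(W, 2))) = Add(Rational(2, 3), Mul(Rational(-1, 3), Pow(W, 2))))
Add(Add(-16, Mul(-1, -66)), Mul(j, Function('u')(Function('U')(-3)))) = Add(Add(-16, Mul(-1, -66)), Mul(-106, Add(Rational(2, 3), Mul(Rational(-1, 3), Pow(Mul(6, -3, Pow(Add(-1, Mul(3, -3)), -1)), 2))))) = Add(Add(-16, 66), Mul(-106, Add(Rational(2, 3), Mul(Rational(-1, 3), Pow(Mul(6, -3, Pow(Add(-1, -9), -1)), 2))))) = Add(50, Mul(-106, Add(Rational(2, 3), Mul(Rational(-1, 3), Pow(Mul(6, -3, Pow(-10, -1)), 2))))) = Add(50, Mul(-106, Add(Rational(2, 3), Mul(Rational(-1, 3), Pow(Mul(6, -3, Rational(-1, 10)), 2))))) = Add(50, Mul(-106, Add(Rational(2, 3), Mul(Rational(-1, 3), Pow(Rational(9, 5), 2))))) = Add(50, Mul(-106, Add(Rational(2, 3), Mul(Rational(-1, 3), Rational(81, 25))))) = Add(50, Mul(-106, Add(Rational(2, 3), Rational(-27, 25)))) = Add(50, Mul(-106, Rational(-31, 75))) = Add(50, Rational(3286, 75)) = Rational(7036, 75)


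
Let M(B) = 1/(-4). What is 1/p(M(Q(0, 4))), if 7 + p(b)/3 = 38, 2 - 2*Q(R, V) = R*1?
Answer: 1/93 ≈ 0.010753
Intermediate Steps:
Q(R, V) = 1 - R/2
M(B) = -¼
p(b) = 93 (p(b) = -21 + 3*38 = -21 + 114 = 93)
1/p(M(Q(0, 4))) = 1/93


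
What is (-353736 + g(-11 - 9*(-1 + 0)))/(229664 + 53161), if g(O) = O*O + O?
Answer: -353734/282825 ≈ -1.2507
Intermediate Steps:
g(O) = O + O**2 (g(O) = O**2 + O = O + O**2)
(-353736 + g(-11 - 9*(-1 + 0)))/(229664 + 53161) = (-353736 + (-11 - 9*(-1 + 0))*(1 + (-11 - 9*(-1 + 0))))/(229664 + 53161) = (-353736 + (-11 - 9*(-1))*(1 + (-11 - 9*(-1))))/282825 = (-353736 + (-11 + 9)*(1 + (-11 + 9)))*(1/282825) = (-353736 - 2*(1 - 2))*(1/282825) = (-353736 - 2*(-1))*(1/282825) = (-353736 + 2)*(1/282825) = -353734*1/282825 = -353734/282825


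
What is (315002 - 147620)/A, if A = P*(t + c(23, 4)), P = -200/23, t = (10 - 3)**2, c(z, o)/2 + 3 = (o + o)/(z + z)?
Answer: -44272539/99700 ≈ -444.06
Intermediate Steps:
c(z, o) = -6 + 2*o/z (c(z, o) = -6 + 2*((o + o)/(z + z)) = -6 + 2*((2*o)/((2*z))) = -6 + 2*((2*o)*(1/(2*z))) = -6 + 2*(o/z) = -6 + 2*o/z)
t = 49 (t = 7**2 = 49)
P = -200/23 (P = -200*1/23 = -200/23 ≈ -8.6956)
A = -199400/529 (A = -200*(49 + (-6 + 2*4/23))/23 = -200*(49 + (-6 + 2*4*(1/23)))/23 = -200*(49 + (-6 + 8/23))/23 = -200*(49 - 130/23)/23 = -200/23*997/23 = -199400/529 ≈ -376.94)
(315002 - 147620)/A = (315002 - 147620)/(-199400/529) = 167382*(-529/199400) = -44272539/99700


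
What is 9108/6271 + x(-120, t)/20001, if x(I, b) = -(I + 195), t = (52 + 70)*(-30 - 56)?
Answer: 60566261/41808757 ≈ 1.4487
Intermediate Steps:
t = -10492 (t = 122*(-86) = -10492)
x(I, b) = -195 - I (x(I, b) = -(195 + I) = -195 - I)
9108/6271 + x(-120, t)/20001 = 9108/6271 + (-195 - 1*(-120))/20001 = 9108*(1/6271) + (-195 + 120)*(1/20001) = 9108/6271 - 75*1/20001 = 9108/6271 - 25/6667 = 60566261/41808757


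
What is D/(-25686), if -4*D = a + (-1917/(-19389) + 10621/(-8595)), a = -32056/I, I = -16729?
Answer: 362117946169/47739348951273180 ≈ 7.5853e-6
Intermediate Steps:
a = 32056/16729 (a = -32056/(-16729) = -32056*(-1/16729) = 32056/16729 ≈ 1.9162)
D = -362117946169/1858574669130 (D = -(32056/16729 + (-1917/(-19389) + 10621/(-8595)))/4 = -(32056/16729 + (-1917*(-1/19389) + 10621*(-1/8595)))/4 = -(32056/16729 + (639/6463 - 10621/8595))/4 = -(32056/16729 - 63151318/55549485)/4 = -¼*724235892338/929287334565 = -362117946169/1858574669130 ≈ -0.19484)
D/(-25686) = -362117946169/1858574669130/(-25686) = -362117946169/1858574669130*(-1/25686) = 362117946169/47739348951273180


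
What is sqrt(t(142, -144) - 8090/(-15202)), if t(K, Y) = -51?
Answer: I*sqrt(2915789206)/7601 ≈ 7.1041*I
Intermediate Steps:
sqrt(t(142, -144) - 8090/(-15202)) = sqrt(-51 - 8090/(-15202)) = sqrt(-51 - 8090*(-1/15202)) = sqrt(-51 + 4045/7601) = sqrt(-383606/7601) = I*sqrt(2915789206)/7601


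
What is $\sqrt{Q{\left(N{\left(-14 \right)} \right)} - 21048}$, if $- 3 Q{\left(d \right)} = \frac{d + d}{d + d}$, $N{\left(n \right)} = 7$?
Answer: $\frac{i \sqrt{189435}}{3} \approx 145.08 i$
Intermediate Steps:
$Q{\left(d \right)} = - \frac{1}{3}$ ($Q{\left(d \right)} = - \frac{\left(d + d\right) \frac{1}{d + d}}{3} = - \frac{2 d \frac{1}{2 d}}{3} = \left(- \frac{1}{3}\right) 1 = - \frac{1}{3}$)
$\sqrt{Q{\left(N{\left(-14 \right)} \right)} - 21048} = \sqrt{- \frac{1}{3} - 21048} = \sqrt{- \frac{63145}{3}} = \frac{i \sqrt{189435}}{3}$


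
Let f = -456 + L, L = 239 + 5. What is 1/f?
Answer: -1/212 ≈ -0.0047170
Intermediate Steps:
L = 244
f = -212 (f = -456 + 244 = -212)
1/f = 1/(-212) = -1/212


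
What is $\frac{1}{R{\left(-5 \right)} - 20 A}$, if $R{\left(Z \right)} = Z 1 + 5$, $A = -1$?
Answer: $\frac{1}{20} \approx 0.05$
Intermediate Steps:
$R{\left(Z \right)} = 5 + Z$ ($R{\left(Z \right)} = Z + 5 = 5 + Z$)
$\frac{1}{R{\left(-5 \right)} - 20 A} = \frac{1}{\left(5 - 5\right) - -20} = \frac{1}{0 + 20} = \frac{1}{20}$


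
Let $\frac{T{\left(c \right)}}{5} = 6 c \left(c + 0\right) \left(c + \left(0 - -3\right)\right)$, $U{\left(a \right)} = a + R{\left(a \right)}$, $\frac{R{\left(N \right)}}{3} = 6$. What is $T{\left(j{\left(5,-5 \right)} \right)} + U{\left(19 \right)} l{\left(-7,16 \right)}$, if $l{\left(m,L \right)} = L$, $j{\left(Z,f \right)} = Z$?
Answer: $6592$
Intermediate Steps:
$R{\left(N \right)} = 18$ ($R{\left(N \right)} = 3 \cdot 6 = 18$)
$U{\left(a \right)} = 18 + a$ ($U{\left(a \right)} = a + 18 = 18 + a$)
$T{\left(c \right)} = 30 c^{2} \left(3 + c\right)$ ($T{\left(c \right)} = 5 \cdot 6 c \left(c + 0\right) \left(c + \left(0 - -3\right)\right) = 5 \cdot 6 c c \left(c + \left(0 + 3\right)\right) = 5 \cdot 6 c c \left(c + 3\right) = 5 \cdot 6 c c \left(3 + c\right) = 5 \cdot 6 c^{2} \left(3 + c\right) = 30 c^{2} \left(3 + c\right)$)
$T{\left(j{\left(5,-5 \right)} \right)} + U{\left(19 \right)} l{\left(-7,16 \right)} = 30 \cdot 5^{2} \left(3 + 5\right) + \left(18 + 19\right) 16 = 30 \cdot 25 \cdot 8 + 37 \cdot 16 = 6000 + 592 = 6592$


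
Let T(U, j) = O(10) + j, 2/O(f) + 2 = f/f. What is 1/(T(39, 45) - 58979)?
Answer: -1/58936 ≈ -1.6968e-5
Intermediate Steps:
O(f) = -2 (O(f) = 2/(-2 + f/f) = 2/(-2 + 1) = 2/(-1) = 2*(-1) = -2)
T(U, j) = -2 + j
1/(T(39, 45) - 58979) = 1/((-2 + 45) - 58979) = 1/(43 - 58979) = 1/(-58936) = -1/58936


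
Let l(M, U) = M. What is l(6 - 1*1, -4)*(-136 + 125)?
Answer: -55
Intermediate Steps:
l(6 - 1*1, -4)*(-136 + 125) = (6 - 1*1)*(-136 + 125) = (6 - 1)*(-11) = 5*(-11) = -55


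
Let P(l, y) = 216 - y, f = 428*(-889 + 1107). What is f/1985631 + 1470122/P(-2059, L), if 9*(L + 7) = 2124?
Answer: -2919118604030/25813203 ≈ -1.1309e+5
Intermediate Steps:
L = 229 (L = -7 + (⅑)*2124 = -7 + 236 = 229)
f = 93304 (f = 428*218 = 93304)
f/1985631 + 1470122/P(-2059, L) = 93304/1985631 + 1470122/(216 - 1*229) = 93304*(1/1985631) + 1470122/(216 - 229) = 93304/1985631 + 1470122/(-13) = 93304/1985631 + 1470122*(-1/13) = 93304/1985631 - 1470122/13 = -2919118604030/25813203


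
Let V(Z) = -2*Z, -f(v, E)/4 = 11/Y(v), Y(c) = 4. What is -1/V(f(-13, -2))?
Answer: -1/22 ≈ -0.045455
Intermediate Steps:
f(v, E) = -11 (f(v, E) = -44/4 = -4*11/4 = -11)
-1/V(f(-13, -2)) = -1/((-2*(-11))) = -1/22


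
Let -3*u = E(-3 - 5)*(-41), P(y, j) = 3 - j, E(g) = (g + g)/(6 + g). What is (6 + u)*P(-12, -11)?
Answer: 4844/3 ≈ 1614.7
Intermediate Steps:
E(g) = 2*g/(6 + g) (E(g) = (2*g)/(6 + g) = 2*g/(6 + g))
u = 328/3 (u = -2*(-3 - 5)/(6 + (-3 - 5))*(-41)/3 = -2*(-8)/(6 - 8)*(-41)/3 = -2*(-8)/(-2)*(-41)/3 = -2*(-8)*(-1/2)*(-41)/3 = -8*(-41)/3 = -1/3*(-328) = 328/3 ≈ 109.33)
(6 + u)*P(-12, -11) = (6 + 328/3)*(3 - 1*(-11)) = 346*(3 + 11)/3 = (346/3)*14 = 4844/3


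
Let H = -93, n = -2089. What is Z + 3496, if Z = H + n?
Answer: 1314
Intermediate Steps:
Z = -2182 (Z = -93 - 2089 = -2182)
Z + 3496 = -2182 + 3496 = 1314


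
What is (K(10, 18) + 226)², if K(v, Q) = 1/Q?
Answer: 16556761/324 ≈ 51101.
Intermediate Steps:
(K(10, 18) + 226)² = (1/18 + 226)² = (4069/18)² = 16556761/324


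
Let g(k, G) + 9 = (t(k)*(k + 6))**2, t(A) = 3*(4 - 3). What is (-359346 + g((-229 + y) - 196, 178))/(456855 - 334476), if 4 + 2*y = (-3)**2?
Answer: 1602527/163172 ≈ 9.8211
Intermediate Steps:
t(A) = 3 (t(A) = 3*1 = 3)
y = 5/2 (y = -2 + (1/2)*(-3)**2 = -2 + (1/2)*9 = -2 + 9/2 = 5/2 ≈ 2.5000)
g(k, G) = -9 + (18 + 3*k)**2 (g(k, G) = -9 + (3*(k + 6))**2 = -9 + (3*(6 + k))**2 = -9 + (18 + 3*k)**2)
(-359346 + g((-229 + y) - 196, 178))/(456855 - 334476) = (-359346 + (-9 + 9*(6 + ((-229 + 5/2) - 196))**2))/(456855 - 334476) = (-359346 + (-9 + 9*(6 + (-453/2 - 196))**2))/122379 = (-359346 + (-9 + 9*(6 - 845/2)**2))*(1/122379) = (-359346 + (-9 + 9*(-833/2)**2))*(1/122379) = (-359346 + (-9 + 9*(693889/4)))*(1/122379) = (-359346 + (-9 + 6245001/4))*(1/122379) = (-359346 + 6244965/4)*(1/122379) = (4807581/4)*(1/122379) = 1602527/163172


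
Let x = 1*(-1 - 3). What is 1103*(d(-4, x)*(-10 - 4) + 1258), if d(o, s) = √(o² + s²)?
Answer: 1387574 - 61768*√2 ≈ 1.3002e+6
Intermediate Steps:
x = -4 (x = 1*(-4) = -4)
1103*(d(-4, x)*(-10 - 4) + 1258) = 1103*(√((-4)² + (-4)²)*(-10 - 4) + 1258) = 1103*(√(16 + 16)*(-14) + 1258) = 1103*(√32*(-14) + 1258) = 1103*((4*√2)*(-14) + 1258) = 1103*(-56*√2 + 1258) = 1103*(1258 - 56*√2) = 1387574 - 61768*√2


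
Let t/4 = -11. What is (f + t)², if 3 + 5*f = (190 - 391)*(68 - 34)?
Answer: 49801249/25 ≈ 1.9921e+6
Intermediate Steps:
t = -44 (t = 4*(-11) = -44)
f = -6837/5 (f = -⅗ + ((190 - 391)*(68 - 34))/5 = -⅗ + (-201*34)/5 = -⅗ + (⅕)*(-6834) = -⅗ - 6834/5 = -6837/5 ≈ -1367.4)
(f + t)² = (-6837/5 - 44)² = (-7057/5)² = 49801249/25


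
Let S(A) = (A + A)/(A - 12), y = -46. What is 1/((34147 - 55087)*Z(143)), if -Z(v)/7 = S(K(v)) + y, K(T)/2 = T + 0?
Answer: -137/881825280 ≈ -1.5536e-7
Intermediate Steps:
K(T) = 2*T (K(T) = 2*(T + 0) = 2*T)
S(A) = 2*A/(-12 + A) (S(A) = (2*A)/(-12 + A) = 2*A/(-12 + A))
Z(v) = 322 - 28*v/(-12 + 2*v) (Z(v) = -7*(2*(2*v)/(-12 + 2*v) - 46) = -7*(4*v/(-12 + 2*v) - 46) = -7*(-46 + 4*v/(-12 + 2*v)) = 322 - 28*v/(-12 + 2*v))
1/((34147 - 55087)*Z(143)) = 1/((34147 - 55087)*((28*(-69 + 11*143)/(-6 + 143)))) = 1/((-20940)*((28*(-69 + 1573)/137))) = -1/(20940*(28*(1/137)*1504)) = -1/(20940*42112/137) = -1/20940*137/42112 = -137/881825280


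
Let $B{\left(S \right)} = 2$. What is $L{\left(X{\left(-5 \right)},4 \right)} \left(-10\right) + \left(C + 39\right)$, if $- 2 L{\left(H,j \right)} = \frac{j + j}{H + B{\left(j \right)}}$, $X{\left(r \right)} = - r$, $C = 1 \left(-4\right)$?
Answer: $\frac{285}{7} \approx 40.714$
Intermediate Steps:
$C = -4$
$L{\left(H,j \right)} = - \frac{j}{2 + H}$ ($L{\left(H,j \right)} = - \frac{\left(j + j\right) \frac{1}{H + 2}}{2} = - \frac{2 j \frac{1}{2 + H}}{2} = - \frac{j}{2 + H}$)
$L{\left(X{\left(-5 \right)},4 \right)} \left(-10\right) + \left(C + 39\right) = \left(-1\right) 4 \frac{1}{2 - -5} \left(-10\right) + \left(-4 + 39\right) = \left(-1\right) 4 \frac{1}{2 + 5} \left(-10\right) + 35 = \left(-1\right) 4 \cdot \frac{1}{7} \left(-10\right) + 35 = \left(- \frac{4}{7}\right) \left(-10\right) + 35 = \frac{40}{7} + 35 = \frac{285}{7}$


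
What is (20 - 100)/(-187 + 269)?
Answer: -40/41 ≈ -0.97561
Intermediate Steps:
(20 - 100)/(-187 + 269) = -80/82 = -80*1/82 = -40/41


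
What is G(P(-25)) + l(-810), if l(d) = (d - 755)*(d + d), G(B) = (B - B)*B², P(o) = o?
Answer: 2535300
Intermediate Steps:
G(B) = 0 (G(B) = 0*B² = 0)
l(d) = 2*d*(-755 + d) (l(d) = (-755 + d)*(2*d) = 2*d*(-755 + d))
G(P(-25)) + l(-810) = 0 + 2*(-810)*(-755 - 810) = 0 + 2*(-810)*(-1565) = 0 + 2535300 = 2535300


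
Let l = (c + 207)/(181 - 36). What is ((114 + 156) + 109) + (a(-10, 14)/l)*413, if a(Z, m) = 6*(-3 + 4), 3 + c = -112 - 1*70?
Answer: 183824/11 ≈ 16711.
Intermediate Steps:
c = -185 (c = -3 + (-112 - 1*70) = -3 + (-112 - 70) = -3 - 182 = -185)
a(Z, m) = 6 (a(Z, m) = 6*1 = 6)
l = 22/145 (l = (-185 + 207)/(181 - 36) = 22/145 ≈ 0.15172)
((114 + 156) + 109) + (a(-10, 14)/l)*413 = ((114 + 156) + 109) + (6/(22/145))*413 = (270 + 109) + (6*(145/22))*413 = 379 + (435/11)*413 = 379 + 179655/11 = 183824/11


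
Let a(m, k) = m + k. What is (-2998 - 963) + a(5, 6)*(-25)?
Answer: -4236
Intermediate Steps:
a(m, k) = k + m
(-2998 - 963) + a(5, 6)*(-25) = (-2998 - 963) + (6 + 5)*(-25) = -3961 + 11*(-25) = -3961 - 275 = -4236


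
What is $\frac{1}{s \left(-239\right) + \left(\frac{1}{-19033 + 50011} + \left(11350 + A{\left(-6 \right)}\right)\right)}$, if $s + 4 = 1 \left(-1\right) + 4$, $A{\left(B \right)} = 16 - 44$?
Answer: $\frac{30978}{358136659} \approx 8.6498 \cdot 10^{-5}$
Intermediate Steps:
$A{\left(B \right)} = -28$
$s = -1$ ($s = -4 + \left(1 \left(-1\right) + 4\right) = -4 + \left(-1 + 4\right) = -4 + 3 = -1$)
$\frac{1}{s \left(-239\right) + \left(\frac{1}{-19033 + 50011} + \left(11350 + A{\left(-6 \right)}\right)\right)} = \frac{1}{\left(-1\right) \left(-239\right) + \left(\frac{1}{-19033 + 50011} + \left(11350 - 28\right)\right)} = \frac{1}{239 + \left(\frac{1}{30978} + 11322\right)} = \frac{1}{239 + \frac{350732917}{30978}} = \frac{1}{\frac{358136659}{30978}} = \frac{30978}{358136659}$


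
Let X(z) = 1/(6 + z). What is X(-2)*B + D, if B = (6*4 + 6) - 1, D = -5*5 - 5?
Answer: -91/4 ≈ -22.750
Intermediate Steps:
D = -30 (D = -25 - 5 = -30)
B = 29 (B = (24 + 6) - 1 = 30 - 1 = 29)
X(-2)*B + D = 29/(6 - 2) - 30 = 29/4 - 30 = -91/4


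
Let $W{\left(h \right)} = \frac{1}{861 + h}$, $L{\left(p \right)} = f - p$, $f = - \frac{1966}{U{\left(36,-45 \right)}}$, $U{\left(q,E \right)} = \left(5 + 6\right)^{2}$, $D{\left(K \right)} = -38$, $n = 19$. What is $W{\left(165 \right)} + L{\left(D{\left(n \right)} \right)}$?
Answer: $\frac{2700553}{124146} \approx 21.753$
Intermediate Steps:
$U{\left(q,E \right)} = 121$ ($U{\left(q,E \right)} = 11^{2} = 121$)
$f = - \frac{1966}{121} \approx -16.248$
$L{\left(p \right)} = - \frac{1966}{121} - p$
$W{\left(165 \right)} + L{\left(D{\left(n \right)} \right)} = \frac{1}{861 + 165} - - \frac{2632}{121} = \frac{1}{1026} + \left(- \frac{1966}{121} + 38\right) = \frac{1}{1026} + \frac{2632}{121} = \frac{2700553}{124146}$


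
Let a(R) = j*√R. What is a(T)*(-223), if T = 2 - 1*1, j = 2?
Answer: -446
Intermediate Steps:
T = 1 (T = 2 - 1 = 1)
a(R) = 2*√R
a(T)*(-223) = (2*√1)*(-223) = (2*1)*(-223) = 2*(-223) = -446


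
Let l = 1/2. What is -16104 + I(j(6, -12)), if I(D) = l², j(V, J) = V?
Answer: -64415/4 ≈ -16104.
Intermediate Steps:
l = ½ ≈ 0.50000
I(D) = ¼ (I(D) = (½)² = ¼)
-16104 + I(j(6, -12)) = -16104 + ¼ = -64415/4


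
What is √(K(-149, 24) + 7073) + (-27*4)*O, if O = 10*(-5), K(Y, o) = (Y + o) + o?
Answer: 5400 + 2*√1743 ≈ 5483.5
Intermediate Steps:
K(Y, o) = Y + 2*o
O = -50
√(K(-149, 24) + 7073) + (-27*4)*O = √((-149 + 2*24) + 7073) - 27*4*(-50) = √((-149 + 48) + 7073) - 108*(-50) = √(-101 + 7073) + 5400 = √6972 + 5400 = 2*√1743 + 5400 = 5400 + 2*√1743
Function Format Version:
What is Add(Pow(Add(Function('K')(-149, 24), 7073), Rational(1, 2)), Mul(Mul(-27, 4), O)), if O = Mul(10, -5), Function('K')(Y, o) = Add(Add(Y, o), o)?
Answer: Add(5400, Mul(2, Pow(1743, Rational(1, 2)))) ≈ 5483.5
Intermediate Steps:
Function('K')(Y, o) = Add(Y, Mul(2, o))
O = -50
Add(Pow(Add(Function('K')(-149, 24), 7073), Rational(1, 2)), Mul(Mul(-27, 4), O)) = Add(Pow(Add(Add(-149, Mul(2, 24)), 7073), Rational(1, 2)), Mul(Mul(-27, 4), -50)) = Add(Pow(Add(Add(-149, 48), 7073), Rational(1, 2)), Mul(-108, -50)) = Add(Pow(Add(-101, 7073), Rational(1, 2)), 5400) = Add(Pow(6972, Rational(1, 2)), 5400) = Add(Mul(2, Pow(1743, Rational(1, 2))), 5400) = Add(5400, Mul(2, Pow(1743, Rational(1, 2))))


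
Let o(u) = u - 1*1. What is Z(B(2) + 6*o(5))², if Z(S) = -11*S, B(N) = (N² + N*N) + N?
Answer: 139876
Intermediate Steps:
o(u) = -1 + u (o(u) = u - 1 = -1 + u)
B(N) = N + 2*N² (B(N) = (N² + N²) + N = 2*N² + N = N + 2*N²)
Z(B(2) + 6*o(5))² = (-11*(2*(1 + 2*2) + 6*(-1 + 5)))² = (-11*(2*(1 + 4) + 6*4))² = (-11*(2*5 + 24))² = (-11*(10 + 24))² = (-11*34)² = (-374)² = 139876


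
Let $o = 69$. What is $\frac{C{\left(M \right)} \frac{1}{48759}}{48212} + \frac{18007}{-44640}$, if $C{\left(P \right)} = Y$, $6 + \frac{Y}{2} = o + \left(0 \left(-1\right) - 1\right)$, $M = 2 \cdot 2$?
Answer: $- \frac{3527524182583}{8744860337760} \approx -0.40338$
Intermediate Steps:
$M = 4$
$Y = 124$ ($Y = -12 + 2 \left(69 + \left(0 \left(-1\right) - 1\right)\right) = -12 + 2 \left(69 + \left(0 - 1\right)\right) = -12 + 2 \left(69 - 1\right) = -12 + 2 \cdot 68 = -12 + 136 = 124$)
$C{\left(P \right)} = 124$
$\frac{C{\left(M \right)} \frac{1}{48759}}{48212} + \frac{18007}{-44640} = \frac{124 \cdot \frac{1}{48759}}{48212} + \frac{18007}{-44640} = 124 \cdot \frac{1}{48759} \cdot \frac{1}{48212} + 18007 \left(- \frac{1}{44640}\right) = \frac{124}{48759} \cdot \frac{1}{48212} - \frac{18007}{44640} = \frac{31}{587692227} - \frac{18007}{44640} = - \frac{3527524182583}{8744860337760}$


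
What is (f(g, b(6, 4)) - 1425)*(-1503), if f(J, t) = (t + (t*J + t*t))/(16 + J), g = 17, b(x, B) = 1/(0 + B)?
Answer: 376915827/176 ≈ 2.1416e+6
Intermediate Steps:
b(x, B) = 1/B
f(J, t) = (t + t² + J*t)/(16 + J) (f(J, t) = (t + (J*t + t²))/(16 + J) = (t + (t² + J*t))/(16 + J) = (t + t² + J*t)/(16 + J))
(f(g, b(6, 4)) - 1425)*(-1503) = ((1 + 17 + 1/4)/(4*(16 + 17)) - 1425)*(-1503) = ((¼)*(1 + 17 + ¼)/33 - 1425)*(-1503) = ((¼)*(1/33)*(73/4) - 1425)*(-1503) = (73/528 - 1425)*(-1503) = -752327/528*(-1503) = 376915827/176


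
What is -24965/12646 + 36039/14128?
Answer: 51521837/89331344 ≈ 0.57675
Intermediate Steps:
-24965/12646 + 36039/14128 = 51521837/89331344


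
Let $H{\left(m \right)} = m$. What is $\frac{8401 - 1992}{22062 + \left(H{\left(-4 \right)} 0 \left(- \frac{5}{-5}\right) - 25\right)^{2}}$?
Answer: $\frac{6409}{22687} \approx 0.2825$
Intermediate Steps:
$\frac{8401 - 1992}{22062 + \left(H{\left(-4 \right)} 0 \left(- \frac{5}{-5}\right) - 25\right)^{2}} = \frac{8401 - 1992}{22062 + \left(\left(-4\right) 0 \left(- \frac{5}{-5}\right) - 25\right)^{2}} = \frac{6409}{22062 + \left(0 \left(\left(-5\right) \left(- \frac{1}{5}\right)\right) - 25\right)^{2}} = \frac{6409}{22062 + \left(0 \cdot 1 - 25\right)^{2}} = \frac{6409}{22062 + \left(0 - 25\right)^{2}} = \frac{6409}{22062 + \left(-25\right)^{2}} = \frac{6409}{22062 + 625} = \frac{6409}{22687}$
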